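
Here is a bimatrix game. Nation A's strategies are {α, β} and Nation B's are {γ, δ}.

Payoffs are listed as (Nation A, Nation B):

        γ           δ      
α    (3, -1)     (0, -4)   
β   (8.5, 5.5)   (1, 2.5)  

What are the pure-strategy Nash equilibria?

(β, γ)

(α, γ): Nation A prefers β (8.5 > 3) — not an equilibrium.
(α, δ): Nation A prefers β (1 > 0); Nation B prefers γ (-1 > -4) — not an equilibrium.
(β, γ): Nation A gets 8.5 ≥ 3 from α, and Nation B gets 5.5 ≥ 2.5 from δ — Nash equilibrium.
(β, δ): Nation B prefers γ (5.5 > 2.5) — not an equilibrium.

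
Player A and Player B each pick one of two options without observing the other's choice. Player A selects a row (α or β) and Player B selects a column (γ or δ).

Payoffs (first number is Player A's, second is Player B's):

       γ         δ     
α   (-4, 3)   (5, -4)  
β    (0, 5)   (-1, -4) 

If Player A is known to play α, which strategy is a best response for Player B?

γ

Against α, Player B earns 3 from γ and -4 from δ.
So γ is the best response.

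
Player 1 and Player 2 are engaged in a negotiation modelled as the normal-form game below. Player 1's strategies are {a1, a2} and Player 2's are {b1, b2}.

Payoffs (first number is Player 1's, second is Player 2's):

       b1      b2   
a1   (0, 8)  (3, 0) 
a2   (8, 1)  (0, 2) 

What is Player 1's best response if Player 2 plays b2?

Against b2, Player 1 earns 3 from a1 and 0 from a2.
So a1 is the best response.

a1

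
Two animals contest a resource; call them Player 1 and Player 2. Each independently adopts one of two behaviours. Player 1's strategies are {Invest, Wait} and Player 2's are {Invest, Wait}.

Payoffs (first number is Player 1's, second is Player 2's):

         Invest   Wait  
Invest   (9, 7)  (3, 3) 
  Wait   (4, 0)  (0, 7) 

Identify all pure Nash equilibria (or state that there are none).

(Invest, Invest)

(Invest, Invest): Player 1 gets 9 ≥ 4 from Wait, and Player 2 gets 7 ≥ 3 from Wait — Nash equilibrium.
(Invest, Wait): Player 2 prefers Invest (7 > 3) — not an equilibrium.
(Wait, Invest): Player 1 prefers Invest (9 > 4); Player 2 prefers Wait (7 > 0) — not an equilibrium.
(Wait, Wait): Player 1 prefers Invest (3 > 0) — not an equilibrium.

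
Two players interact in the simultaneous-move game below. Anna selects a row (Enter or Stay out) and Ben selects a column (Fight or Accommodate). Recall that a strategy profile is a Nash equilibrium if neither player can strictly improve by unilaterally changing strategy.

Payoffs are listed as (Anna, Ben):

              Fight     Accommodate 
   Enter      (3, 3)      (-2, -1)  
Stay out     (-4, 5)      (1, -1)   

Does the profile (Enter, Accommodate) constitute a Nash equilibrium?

At (Enter, Accommodate), Anna earns -2; switching to Stay out would give 1, so Anna would deviate.
Ben earns -1; switching to Fight would give 3, so Ben would deviate.
Since at least one player can profitably deviate, this is not a Nash equilibrium.

No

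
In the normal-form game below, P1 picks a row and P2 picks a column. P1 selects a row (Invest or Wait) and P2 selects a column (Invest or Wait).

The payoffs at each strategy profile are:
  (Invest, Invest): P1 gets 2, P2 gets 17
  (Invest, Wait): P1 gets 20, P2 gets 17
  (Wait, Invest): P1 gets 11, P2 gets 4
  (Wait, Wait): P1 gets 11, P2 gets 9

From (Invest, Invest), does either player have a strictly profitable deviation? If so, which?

P1 at (Invest, Invest) earns 2; deviating to Wait yields 11 — a strict improvement.
P2 earns 17; deviating to Wait yields 17 — not better.
Only P1 has a strictly profitable deviation.

P1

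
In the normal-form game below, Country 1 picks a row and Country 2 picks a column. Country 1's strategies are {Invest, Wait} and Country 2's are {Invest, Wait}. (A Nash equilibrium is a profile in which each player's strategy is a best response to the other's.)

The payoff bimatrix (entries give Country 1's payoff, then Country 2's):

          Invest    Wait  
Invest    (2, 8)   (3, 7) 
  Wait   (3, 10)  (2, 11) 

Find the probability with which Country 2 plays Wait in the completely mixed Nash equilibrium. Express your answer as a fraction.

Let q be the probability that Country 2 plays Invest. In a completely mixed equilibrium, Country 1 must be indifferent between Invest and Wait.
Country 1's expected payoff from Invest is 2q + 3(1−q); from Wait it is 3q + 2(1−q).
Setting these equal: −q + 3 = q + 2, so q = 1/2.
Therefore Country 2 plays Wait with probability 1 − 1/2 = 1/2.

1/2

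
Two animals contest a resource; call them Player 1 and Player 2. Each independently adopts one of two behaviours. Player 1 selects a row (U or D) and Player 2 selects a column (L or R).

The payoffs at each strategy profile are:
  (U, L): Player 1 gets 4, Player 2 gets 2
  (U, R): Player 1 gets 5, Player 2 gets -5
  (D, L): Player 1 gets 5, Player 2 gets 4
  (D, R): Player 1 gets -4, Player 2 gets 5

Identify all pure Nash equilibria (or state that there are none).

none

(U, L): Player 1 prefers D (5 > 4) — not an equilibrium.
(U, R): Player 2 prefers L (2 > -5) — not an equilibrium.
(D, L): Player 2 prefers R (5 > 4) — not an equilibrium.
(D, R): Player 1 prefers U (5 > -4) — not an equilibrium.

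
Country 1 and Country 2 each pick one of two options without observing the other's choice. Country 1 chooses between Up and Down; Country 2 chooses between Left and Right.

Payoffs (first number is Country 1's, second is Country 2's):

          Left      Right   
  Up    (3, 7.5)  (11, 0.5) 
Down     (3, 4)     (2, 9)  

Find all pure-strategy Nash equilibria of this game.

(Up, Left)

(Up, Left): Country 1 gets 3 ≥ 3 from Down, and Country 2 gets 7.5 ≥ 0.5 from Right — Nash equilibrium.
(Up, Right): Country 2 prefers Left (7.5 > 0.5) — not an equilibrium.
(Down, Left): Country 2 prefers Right (9 > 4) — not an equilibrium.
(Down, Right): Country 1 prefers Up (11 > 2) — not an equilibrium.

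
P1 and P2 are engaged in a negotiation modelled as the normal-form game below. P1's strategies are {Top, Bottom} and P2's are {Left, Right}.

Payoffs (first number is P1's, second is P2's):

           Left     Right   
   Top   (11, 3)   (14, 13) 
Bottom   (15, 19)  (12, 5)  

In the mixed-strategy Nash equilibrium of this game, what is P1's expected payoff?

13

First find y, the probability P2 plays Left, from P1's indifference between Top and Bottom: 11y + 14(1−y) = 15y + 12(1−y), giving y = 1/3.
Since P1 is indifferent in equilibrium, P1's expected payoff equals the payoff from either row against (1/3, 2/3). Using Top: 11(1/3) + 14(2/3) = 13.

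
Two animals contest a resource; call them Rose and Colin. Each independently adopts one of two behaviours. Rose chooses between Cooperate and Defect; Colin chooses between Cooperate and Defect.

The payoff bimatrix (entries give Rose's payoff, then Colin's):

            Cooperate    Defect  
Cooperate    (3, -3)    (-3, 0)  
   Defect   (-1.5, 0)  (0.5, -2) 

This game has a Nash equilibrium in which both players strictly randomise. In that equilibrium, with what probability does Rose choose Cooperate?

Let r be the probability that Rose plays Cooperate. In a completely mixed equilibrium, Colin must be indifferent between Cooperate and Defect.
Colin's expected payoff from Cooperate is −3r; from Defect it is −2(1−r).
Setting these equal: −3r = 2r − 2, so r = 2/5.

2/5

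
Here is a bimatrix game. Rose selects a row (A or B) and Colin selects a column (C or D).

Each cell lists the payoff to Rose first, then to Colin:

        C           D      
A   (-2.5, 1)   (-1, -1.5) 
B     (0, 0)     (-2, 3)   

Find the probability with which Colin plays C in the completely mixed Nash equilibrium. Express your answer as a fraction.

Let y be the probability that Colin plays C. In a completely mixed equilibrium, Rose must be indifferent between A and B.
Rose's expected payoff from A is −2.5y − (1−y); from B it is −2(1−y).
Setting these equal: −1.5y − 1 = 2y − 2, so y = 2/7.

2/7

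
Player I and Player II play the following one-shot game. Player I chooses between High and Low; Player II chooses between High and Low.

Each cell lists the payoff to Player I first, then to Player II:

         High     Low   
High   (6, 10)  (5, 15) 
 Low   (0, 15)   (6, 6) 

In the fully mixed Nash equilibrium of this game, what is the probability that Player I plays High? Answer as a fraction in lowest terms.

Let r be the probability that Player I plays High. In a completely mixed equilibrium, Player II must be indifferent between High and Low.
Player II's expected payoff from High is 10r + 15(1−r); from Low it is 15r + 6(1−r).
Setting these equal: −5r + 15 = 9r + 6, so r = 9/14.

9/14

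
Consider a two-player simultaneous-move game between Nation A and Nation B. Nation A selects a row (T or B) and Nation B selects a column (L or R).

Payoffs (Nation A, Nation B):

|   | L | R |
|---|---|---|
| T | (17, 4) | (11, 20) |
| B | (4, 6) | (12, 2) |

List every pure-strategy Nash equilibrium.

none

(T, L): Nation B prefers R (20 > 4) — not an equilibrium.
(T, R): Nation A prefers B (12 > 11) — not an equilibrium.
(B, L): Nation A prefers T (17 > 4) — not an equilibrium.
(B, R): Nation B prefers L (6 > 2) — not an equilibrium.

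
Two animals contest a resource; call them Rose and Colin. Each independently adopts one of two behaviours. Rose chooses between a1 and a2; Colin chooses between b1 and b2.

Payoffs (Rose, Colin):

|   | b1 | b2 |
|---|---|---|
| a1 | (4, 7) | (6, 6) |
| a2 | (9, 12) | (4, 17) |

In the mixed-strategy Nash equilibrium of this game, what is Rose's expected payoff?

First find y, the probability Colin plays b1, from Rose's indifference between a1 and a2: 4y + 6(1−y) = 9y + 4(1−y), giving y = 2/7.
Since Rose is indifferent in equilibrium, Rose's expected payoff equals the payoff from either row against (2/7, 5/7). Using a1: 4(2/7) + 6(5/7) = 38/7.

38/7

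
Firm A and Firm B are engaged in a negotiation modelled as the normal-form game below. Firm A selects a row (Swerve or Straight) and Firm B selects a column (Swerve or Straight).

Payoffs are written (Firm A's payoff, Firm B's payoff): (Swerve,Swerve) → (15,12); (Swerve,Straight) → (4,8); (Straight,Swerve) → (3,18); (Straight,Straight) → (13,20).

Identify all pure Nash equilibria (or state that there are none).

(Swerve, Swerve): Firm A gets 15 ≥ 3 from Straight, and Firm B gets 12 ≥ 8 from Straight — Nash equilibrium.
(Swerve, Straight): Firm A prefers Straight (13 > 4); Firm B prefers Swerve (12 > 8) — not an equilibrium.
(Straight, Swerve): Firm A prefers Swerve (15 > 3); Firm B prefers Straight (20 > 18) — not an equilibrium.
(Straight, Straight): Firm A gets 13 ≥ 4 from Swerve, and Firm B gets 20 ≥ 18 from Swerve — Nash equilibrium.

(Swerve, Swerve) and (Straight, Straight)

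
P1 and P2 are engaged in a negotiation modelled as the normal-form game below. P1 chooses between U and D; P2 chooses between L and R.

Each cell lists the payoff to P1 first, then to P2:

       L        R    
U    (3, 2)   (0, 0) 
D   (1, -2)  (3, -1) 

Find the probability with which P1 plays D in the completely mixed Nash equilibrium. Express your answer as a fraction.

Let p be the probability that P1 plays U. In a completely mixed equilibrium, P2 must be indifferent between L and R.
P2's expected payoff from L is 2p − 2(1−p); from R it is −(1−p).
Setting these equal: 4p − 2 = p − 1, so p = 1/3.
Therefore P1 plays D with probability 1 − 1/3 = 2/3.

2/3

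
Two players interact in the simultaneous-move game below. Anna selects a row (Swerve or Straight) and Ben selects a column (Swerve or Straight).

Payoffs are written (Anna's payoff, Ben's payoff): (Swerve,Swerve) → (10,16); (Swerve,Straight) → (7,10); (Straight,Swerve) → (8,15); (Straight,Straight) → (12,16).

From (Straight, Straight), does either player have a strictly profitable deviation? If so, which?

Neither

Anna at (Straight, Straight) earns 12; deviating to Swerve yields 7 — not better.
Ben earns 16; deviating to Swerve yields 15 — not better.
Neither player can strictly improve; the profile is a Nash equilibrium.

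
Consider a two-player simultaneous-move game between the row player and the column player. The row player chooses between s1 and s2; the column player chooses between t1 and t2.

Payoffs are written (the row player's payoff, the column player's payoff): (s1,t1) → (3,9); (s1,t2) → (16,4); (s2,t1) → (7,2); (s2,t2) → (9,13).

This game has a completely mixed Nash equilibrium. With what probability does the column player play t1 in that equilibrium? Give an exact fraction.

7/11

Let c be the probability that the column player plays t1. In a completely mixed equilibrium, the row player must be indifferent between s1 and s2.
The row player's expected payoff from s1 is 3c + 16(1−c); from s2 it is 7c + 9(1−c).
Setting these equal: −13c + 16 = −2c + 9, so c = 7/11.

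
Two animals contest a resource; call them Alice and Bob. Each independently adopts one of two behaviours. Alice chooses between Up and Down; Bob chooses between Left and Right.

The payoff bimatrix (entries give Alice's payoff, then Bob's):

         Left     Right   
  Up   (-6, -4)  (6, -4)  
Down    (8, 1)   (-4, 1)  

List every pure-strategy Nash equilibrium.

(Up, Left): Alice prefers Down (8 > -6) — not an equilibrium.
(Up, Right): Alice gets 6 ≥ -4 from Down, and Bob gets -4 ≥ -4 from Left — Nash equilibrium.
(Down, Left): Alice gets 8 ≥ -6 from Up, and Bob gets 1 ≥ 1 from Right — Nash equilibrium.
(Down, Right): Alice prefers Up (6 > -4) — not an equilibrium.

(Up, Right) and (Down, Left)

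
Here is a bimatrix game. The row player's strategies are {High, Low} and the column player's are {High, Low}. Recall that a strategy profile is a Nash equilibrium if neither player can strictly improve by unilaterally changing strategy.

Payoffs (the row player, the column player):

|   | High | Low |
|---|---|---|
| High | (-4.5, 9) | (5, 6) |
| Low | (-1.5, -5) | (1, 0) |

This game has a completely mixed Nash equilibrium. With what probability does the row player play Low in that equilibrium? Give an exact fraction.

3/8

Let r be the probability that the row player plays High. In a completely mixed equilibrium, the column player must be indifferent between High and Low.
The column player's expected payoff from High is 9r − 5(1−r); from Low it is 6r.
Setting these equal: 14r − 5 = 6r, so r = 5/8.
Therefore the row player plays Low with probability 1 − 5/8 = 3/8.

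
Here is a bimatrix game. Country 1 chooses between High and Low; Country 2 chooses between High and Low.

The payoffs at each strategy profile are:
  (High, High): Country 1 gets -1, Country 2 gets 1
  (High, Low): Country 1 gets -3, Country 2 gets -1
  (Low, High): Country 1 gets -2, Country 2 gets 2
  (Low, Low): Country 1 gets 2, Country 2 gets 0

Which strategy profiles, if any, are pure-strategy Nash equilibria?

(High, High): Country 1 gets -1 ≥ -2 from Low, and Country 2 gets 1 ≥ -1 from Low — Nash equilibrium.
(High, Low): Country 1 prefers Low (2 > -3); Country 2 prefers High (1 > -1) — not an equilibrium.
(Low, High): Country 1 prefers High (-1 > -2) — not an equilibrium.
(Low, Low): Country 2 prefers High (2 > 0) — not an equilibrium.

(High, High)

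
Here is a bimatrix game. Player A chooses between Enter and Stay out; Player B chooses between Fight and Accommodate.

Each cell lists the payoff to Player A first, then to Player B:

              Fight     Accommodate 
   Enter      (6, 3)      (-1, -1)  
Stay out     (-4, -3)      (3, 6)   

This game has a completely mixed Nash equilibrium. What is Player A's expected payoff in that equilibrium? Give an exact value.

1

First find y, the probability Player B plays Fight, from Player A's indifference between Enter and Stay out: 6y − (1−y) = −4y + 3(1−y), giving y = 2/7.
Since Player A is indifferent in equilibrium, Player A's expected payoff equals the payoff from either row against (2/7, 5/7). Using Enter: 6(2/7) − (5/7) = 1.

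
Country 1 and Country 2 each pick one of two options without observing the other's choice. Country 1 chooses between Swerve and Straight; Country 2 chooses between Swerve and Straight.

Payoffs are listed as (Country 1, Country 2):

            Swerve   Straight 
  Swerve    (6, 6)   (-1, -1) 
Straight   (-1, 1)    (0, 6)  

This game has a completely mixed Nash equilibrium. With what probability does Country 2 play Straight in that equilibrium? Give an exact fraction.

Let q be the probability that Country 2 plays Swerve. In a completely mixed equilibrium, Country 1 must be indifferent between Swerve and Straight.
Country 1's expected payoff from Swerve is 6q − (1−q); from Straight it is −q.
Setting these equal: 7q − 1 = −q, so q = 1/8.
Therefore Country 2 plays Straight with probability 1 − 1/8 = 7/8.

7/8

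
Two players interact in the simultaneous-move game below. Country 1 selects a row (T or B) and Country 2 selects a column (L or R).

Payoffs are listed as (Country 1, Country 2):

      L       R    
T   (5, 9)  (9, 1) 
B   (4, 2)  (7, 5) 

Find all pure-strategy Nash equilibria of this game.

(T, L): Country 1 gets 5 ≥ 4 from B, and Country 2 gets 9 ≥ 1 from R — Nash equilibrium.
(T, R): Country 2 prefers L (9 > 1) — not an equilibrium.
(B, L): Country 1 prefers T (5 > 4); Country 2 prefers R (5 > 2) — not an equilibrium.
(B, R): Country 1 prefers T (9 > 7) — not an equilibrium.

(T, L)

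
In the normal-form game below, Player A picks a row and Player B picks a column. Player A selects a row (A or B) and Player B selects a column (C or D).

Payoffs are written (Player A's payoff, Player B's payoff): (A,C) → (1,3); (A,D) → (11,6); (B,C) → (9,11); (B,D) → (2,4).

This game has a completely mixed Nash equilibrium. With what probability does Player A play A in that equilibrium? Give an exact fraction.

Let x be the probability that Player A plays A. In a completely mixed equilibrium, Player B must be indifferent between C and D.
Player B's expected payoff from C is 3x + 11(1−x); from D it is 6x + 4(1−x).
Setting these equal: −8x + 11 = 2x + 4, so x = 7/10.

7/10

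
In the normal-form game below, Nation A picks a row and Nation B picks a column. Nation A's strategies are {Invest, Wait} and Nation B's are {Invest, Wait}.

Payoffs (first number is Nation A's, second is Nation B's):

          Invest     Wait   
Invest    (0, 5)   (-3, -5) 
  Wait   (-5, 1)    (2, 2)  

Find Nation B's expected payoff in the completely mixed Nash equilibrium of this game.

First find x, the probability Nation A plays Invest, from Nation B's indifference between Invest and Wait: 5x + (1−x) = −5x + 2(1−x), giving x = 1/11.
Since Nation B is indifferent in equilibrium, Nation B's expected payoff equals the payoff from either column against (1/11, 10/11). Using Invest: 5(1/11) + (10/11) = 15/11.

15/11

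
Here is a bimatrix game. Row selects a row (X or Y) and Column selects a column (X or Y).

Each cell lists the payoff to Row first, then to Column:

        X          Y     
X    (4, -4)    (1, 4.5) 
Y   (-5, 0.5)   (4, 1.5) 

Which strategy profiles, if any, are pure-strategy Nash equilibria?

(Y, Y)

(X, X): Column prefers Y (4.5 > -4) — not an equilibrium.
(X, Y): Row prefers Y (4 > 1) — not an equilibrium.
(Y, X): Row prefers X (4 > -5); Column prefers Y (1.5 > 0.5) — not an equilibrium.
(Y, Y): Row gets 4 ≥ 1 from X, and Column gets 1.5 ≥ 0.5 from X — Nash equilibrium.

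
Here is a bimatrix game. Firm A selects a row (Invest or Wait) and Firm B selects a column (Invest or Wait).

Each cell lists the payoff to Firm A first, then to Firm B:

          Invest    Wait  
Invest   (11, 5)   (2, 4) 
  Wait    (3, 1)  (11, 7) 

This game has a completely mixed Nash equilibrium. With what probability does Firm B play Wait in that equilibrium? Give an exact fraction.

8/17

Let c be the probability that Firm B plays Invest. In a completely mixed equilibrium, Firm A must be indifferent between Invest and Wait.
Firm A's expected payoff from Invest is 11c + 2(1−c); from Wait it is 3c + 11(1−c).
Setting these equal: 9c + 2 = −8c + 11, so c = 9/17.
Therefore Firm B plays Wait with probability 1 − 9/17 = 8/17.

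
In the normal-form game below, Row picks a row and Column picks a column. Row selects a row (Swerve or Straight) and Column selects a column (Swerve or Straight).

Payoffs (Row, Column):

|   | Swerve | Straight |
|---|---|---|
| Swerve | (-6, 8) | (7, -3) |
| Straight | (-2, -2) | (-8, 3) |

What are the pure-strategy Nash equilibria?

none

(Swerve, Swerve): Row prefers Straight (-2 > -6) — not an equilibrium.
(Swerve, Straight): Column prefers Swerve (8 > -3) — not an equilibrium.
(Straight, Swerve): Column prefers Straight (3 > -2) — not an equilibrium.
(Straight, Straight): Row prefers Swerve (7 > -8) — not an equilibrium.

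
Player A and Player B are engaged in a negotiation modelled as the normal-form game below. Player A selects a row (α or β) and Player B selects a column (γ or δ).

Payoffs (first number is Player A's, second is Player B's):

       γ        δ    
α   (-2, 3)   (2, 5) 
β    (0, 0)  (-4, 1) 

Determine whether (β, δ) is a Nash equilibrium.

No

At (β, δ), Player A earns -4; switching to α would give 2, so Player A would deviate.
Player B earns 1; switching to γ would give 0, so Player B has no profitable deviation.
Since at least one player can profitably deviate, this is not a Nash equilibrium.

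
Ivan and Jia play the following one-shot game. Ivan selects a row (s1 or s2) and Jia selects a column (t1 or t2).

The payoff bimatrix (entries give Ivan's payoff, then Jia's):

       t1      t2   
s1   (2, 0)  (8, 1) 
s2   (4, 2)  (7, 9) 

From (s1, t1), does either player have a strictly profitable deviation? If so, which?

Ivan at (s1, t1) earns 2; deviating to s2 yields 4 — a strict improvement.
Jia earns 0; deviating to t2 yields 1 — a strict improvement.
Both Ivan and Jia have strictly profitable deviations.

Both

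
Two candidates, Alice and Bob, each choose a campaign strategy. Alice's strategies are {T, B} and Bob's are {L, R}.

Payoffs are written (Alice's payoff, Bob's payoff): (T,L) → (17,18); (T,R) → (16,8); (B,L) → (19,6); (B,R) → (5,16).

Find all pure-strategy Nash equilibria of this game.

(T, L): Alice prefers B (19 > 17) — not an equilibrium.
(T, R): Bob prefers L (18 > 8) — not an equilibrium.
(B, L): Bob prefers R (16 > 6) — not an equilibrium.
(B, R): Alice prefers T (16 > 5) — not an equilibrium.

none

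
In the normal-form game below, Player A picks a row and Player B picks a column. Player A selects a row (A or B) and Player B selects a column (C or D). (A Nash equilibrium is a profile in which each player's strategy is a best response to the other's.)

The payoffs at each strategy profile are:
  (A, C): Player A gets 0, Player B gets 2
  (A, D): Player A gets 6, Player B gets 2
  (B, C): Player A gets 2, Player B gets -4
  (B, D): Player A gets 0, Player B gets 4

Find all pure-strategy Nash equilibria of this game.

(A, D)

(A, C): Player A prefers B (2 > 0) — not an equilibrium.
(A, D): Player A gets 6 ≥ 0 from B, and Player B gets 2 ≥ 2 from C — Nash equilibrium.
(B, C): Player B prefers D (4 > -4) — not an equilibrium.
(B, D): Player A prefers A (6 > 0) — not an equilibrium.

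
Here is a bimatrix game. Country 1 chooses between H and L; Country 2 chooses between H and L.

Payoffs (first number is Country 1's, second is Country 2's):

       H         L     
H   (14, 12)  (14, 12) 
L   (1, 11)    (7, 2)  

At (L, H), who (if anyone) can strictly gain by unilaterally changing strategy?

Country 1 at (L, H) earns 1; deviating to H yields 14 — a strict improvement.
Country 2 earns 11; deviating to L yields 2 — not better.
Only Country 1 has a strictly profitable deviation.

Country 1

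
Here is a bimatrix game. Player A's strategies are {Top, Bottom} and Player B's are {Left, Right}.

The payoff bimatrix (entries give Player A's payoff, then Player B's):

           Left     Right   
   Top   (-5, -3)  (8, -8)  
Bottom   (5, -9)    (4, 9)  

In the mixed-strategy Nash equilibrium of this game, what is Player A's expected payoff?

First find y, the probability Player B plays Left, from Player A's indifference between Top and Bottom: −5y + 8(1−y) = 5y + 4(1−y), giving y = 2/7.
Since Player A is indifferent in equilibrium, Player A's expected payoff equals the payoff from either row against (2/7, 5/7). Using Top: −5(2/7) + 8(5/7) = 30/7.

30/7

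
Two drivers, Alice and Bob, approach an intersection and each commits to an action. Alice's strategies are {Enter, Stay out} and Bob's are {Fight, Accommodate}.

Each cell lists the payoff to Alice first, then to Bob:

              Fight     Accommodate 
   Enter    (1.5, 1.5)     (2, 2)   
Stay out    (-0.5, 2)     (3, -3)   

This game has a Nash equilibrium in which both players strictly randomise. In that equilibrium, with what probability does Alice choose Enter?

10/11

Let p be the probability that Alice plays Enter. In a completely mixed equilibrium, Bob must be indifferent between Fight and Accommodate.
Bob's expected payoff from Fight is 1.5p + 2(1−p); from Accommodate it is 2p − 3(1−p).
Setting these equal: −0.5p + 2 = 5p − 3, so p = 10/11.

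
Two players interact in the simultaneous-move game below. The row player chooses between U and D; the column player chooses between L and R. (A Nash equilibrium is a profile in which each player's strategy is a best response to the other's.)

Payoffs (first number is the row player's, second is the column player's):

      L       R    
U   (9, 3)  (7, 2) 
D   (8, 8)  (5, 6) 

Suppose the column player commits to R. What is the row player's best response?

U

Against R, the row player earns 7 from U and 5 from D.
So U is the best response.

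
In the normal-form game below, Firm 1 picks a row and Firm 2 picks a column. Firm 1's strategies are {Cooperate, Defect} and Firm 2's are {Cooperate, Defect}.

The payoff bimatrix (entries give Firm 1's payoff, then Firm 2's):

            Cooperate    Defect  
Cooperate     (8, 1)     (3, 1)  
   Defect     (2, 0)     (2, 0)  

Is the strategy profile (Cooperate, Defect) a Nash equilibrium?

At (Cooperate, Defect), Firm 1 earns 3; switching to Defect would give 2, so Firm 1 has no profitable deviation.
Firm 2 earns 1; switching to Cooperate would give 1, so Firm 2 has no profitable deviation.
Neither player can gain by a unilateral deviation, so this profile is a Nash equilibrium.

Yes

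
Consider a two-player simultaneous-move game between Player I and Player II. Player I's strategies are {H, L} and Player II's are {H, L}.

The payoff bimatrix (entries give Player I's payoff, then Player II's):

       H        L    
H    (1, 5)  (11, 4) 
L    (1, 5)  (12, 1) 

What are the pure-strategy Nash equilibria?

(H, H): Player I gets 1 ≥ 1 from L, and Player II gets 5 ≥ 4 from L — Nash equilibrium.
(H, L): Player I prefers L (12 > 11); Player II prefers H (5 > 4) — not an equilibrium.
(L, H): Player I gets 1 ≥ 1 from H, and Player II gets 5 ≥ 1 from L — Nash equilibrium.
(L, L): Player II prefers H (5 > 1) — not an equilibrium.

(H, H) and (L, H)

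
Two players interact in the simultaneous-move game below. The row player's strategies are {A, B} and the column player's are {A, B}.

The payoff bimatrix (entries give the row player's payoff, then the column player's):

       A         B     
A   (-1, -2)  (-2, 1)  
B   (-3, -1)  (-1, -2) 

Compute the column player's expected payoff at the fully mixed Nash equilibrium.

-5/4

First find p, the probability the row player plays A, from the column player's indifference between A and B: −2p − (1−p) = p − 2(1−p), giving p = 1/4.
Since the column player is indifferent in equilibrium, the column player's expected payoff equals the payoff from either column against (1/4, 3/4). Using A: −2(1/4) − (3/4) = -5/4.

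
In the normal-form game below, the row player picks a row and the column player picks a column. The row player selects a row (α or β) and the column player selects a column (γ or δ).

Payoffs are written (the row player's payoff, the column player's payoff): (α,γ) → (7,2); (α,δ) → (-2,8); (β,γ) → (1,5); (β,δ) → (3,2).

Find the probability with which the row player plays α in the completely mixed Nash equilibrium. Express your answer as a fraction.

Let r be the probability that the row player plays α. In a completely mixed equilibrium, the column player must be indifferent between γ and δ.
The column player's expected payoff from γ is 2r + 5(1−r); from δ it is 8r + 2(1−r).
Setting these equal: −3r + 5 = 6r + 2, so r = 1/3.

1/3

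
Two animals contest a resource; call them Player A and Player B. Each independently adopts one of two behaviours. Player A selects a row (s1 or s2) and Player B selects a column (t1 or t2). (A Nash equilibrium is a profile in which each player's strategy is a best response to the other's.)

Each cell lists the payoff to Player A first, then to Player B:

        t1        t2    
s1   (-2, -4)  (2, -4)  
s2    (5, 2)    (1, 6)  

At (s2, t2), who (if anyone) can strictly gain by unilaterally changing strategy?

Player A at (s2, t2) earns 1; deviating to s1 yields 2 — a strict improvement.
Player B earns 6; deviating to t1 yields 2 — not better.
Only Player A has a strictly profitable deviation.

Player A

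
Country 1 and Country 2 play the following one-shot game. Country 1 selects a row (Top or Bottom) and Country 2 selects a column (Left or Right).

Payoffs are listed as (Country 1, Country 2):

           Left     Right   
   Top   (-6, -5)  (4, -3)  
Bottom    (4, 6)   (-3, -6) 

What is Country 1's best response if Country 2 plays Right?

Top

Against Right, Country 1 earns 4 from Top and -3 from Bottom.
So Top is the best response.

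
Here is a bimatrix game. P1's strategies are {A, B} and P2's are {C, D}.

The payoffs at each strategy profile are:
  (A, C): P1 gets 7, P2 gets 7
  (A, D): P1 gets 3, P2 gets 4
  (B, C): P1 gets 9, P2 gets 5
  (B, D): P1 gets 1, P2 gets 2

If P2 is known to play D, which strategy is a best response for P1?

A

Against D, P1 earns 3 from A and 1 from B.
So A is the best response.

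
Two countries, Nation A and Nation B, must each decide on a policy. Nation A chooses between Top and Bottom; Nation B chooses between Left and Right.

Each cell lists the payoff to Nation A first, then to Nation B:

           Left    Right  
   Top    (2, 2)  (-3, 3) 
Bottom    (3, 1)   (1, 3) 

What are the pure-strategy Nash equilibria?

(Top, Left): Nation A prefers Bottom (3 > 2); Nation B prefers Right (3 > 2) — not an equilibrium.
(Top, Right): Nation A prefers Bottom (1 > -3) — not an equilibrium.
(Bottom, Left): Nation B prefers Right (3 > 1) — not an equilibrium.
(Bottom, Right): Nation A gets 1 ≥ -3 from Top, and Nation B gets 3 ≥ 1 from Left — Nash equilibrium.

(Bottom, Right)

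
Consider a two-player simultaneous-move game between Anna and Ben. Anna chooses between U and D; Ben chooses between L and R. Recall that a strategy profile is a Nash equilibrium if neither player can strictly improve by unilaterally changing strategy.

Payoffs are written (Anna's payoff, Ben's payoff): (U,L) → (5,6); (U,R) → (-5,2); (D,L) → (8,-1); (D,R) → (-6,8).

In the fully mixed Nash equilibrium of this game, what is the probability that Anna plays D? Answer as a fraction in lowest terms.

4/13

Let x be the probability that Anna plays U. In a completely mixed equilibrium, Ben must be indifferent between L and R.
Ben's expected payoff from L is 6x − (1−x); from R it is 2x + 8(1−x).
Setting these equal: 7x − 1 = −6x + 8, so x = 9/13.
Therefore Anna plays D with probability 1 − 9/13 = 4/13.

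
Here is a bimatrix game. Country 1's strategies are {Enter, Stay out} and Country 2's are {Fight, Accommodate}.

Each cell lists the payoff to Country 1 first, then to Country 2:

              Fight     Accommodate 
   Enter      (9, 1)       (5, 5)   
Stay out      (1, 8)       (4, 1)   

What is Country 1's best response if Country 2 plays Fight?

Against Fight, Country 1 earns 9 from Enter and 1 from Stay out.
So Enter is the best response.

Enter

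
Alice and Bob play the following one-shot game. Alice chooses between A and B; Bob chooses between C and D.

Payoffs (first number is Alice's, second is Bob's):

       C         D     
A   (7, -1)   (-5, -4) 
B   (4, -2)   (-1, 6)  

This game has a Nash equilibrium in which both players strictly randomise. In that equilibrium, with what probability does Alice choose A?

Let p be the probability that Alice plays A. In a completely mixed equilibrium, Bob must be indifferent between C and D.
Bob's expected payoff from C is −p − 2(1−p); from D it is −4p + 6(1−p).
Setting these equal: p − 2 = −10p + 6, so p = 8/11.

8/11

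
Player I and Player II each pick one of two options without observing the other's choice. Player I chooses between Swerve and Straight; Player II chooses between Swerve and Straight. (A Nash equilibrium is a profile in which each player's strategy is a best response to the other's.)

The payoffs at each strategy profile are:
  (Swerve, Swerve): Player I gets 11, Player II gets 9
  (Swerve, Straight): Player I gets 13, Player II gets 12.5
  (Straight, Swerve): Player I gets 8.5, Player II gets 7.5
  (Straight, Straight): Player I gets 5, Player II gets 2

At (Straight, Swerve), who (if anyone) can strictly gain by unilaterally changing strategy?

Player I

Player I at (Straight, Swerve) earns 8.5; deviating to Swerve yields 11 — a strict improvement.
Player II earns 7.5; deviating to Straight yields 2 — not better.
Only Player I has a strictly profitable deviation.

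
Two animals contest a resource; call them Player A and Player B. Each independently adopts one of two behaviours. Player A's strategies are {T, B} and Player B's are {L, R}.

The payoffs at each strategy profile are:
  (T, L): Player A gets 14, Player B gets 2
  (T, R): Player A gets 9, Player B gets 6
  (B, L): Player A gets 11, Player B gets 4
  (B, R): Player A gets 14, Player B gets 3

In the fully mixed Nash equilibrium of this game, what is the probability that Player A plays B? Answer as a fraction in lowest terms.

Let r be the probability that Player A plays T. In a completely mixed equilibrium, Player B must be indifferent between L and R.
Player B's expected payoff from L is 2r + 4(1−r); from R it is 6r + 3(1−r).
Setting these equal: −2r + 4 = 3r + 3, so r = 1/5.
Therefore Player A plays B with probability 1 − 1/5 = 4/5.

4/5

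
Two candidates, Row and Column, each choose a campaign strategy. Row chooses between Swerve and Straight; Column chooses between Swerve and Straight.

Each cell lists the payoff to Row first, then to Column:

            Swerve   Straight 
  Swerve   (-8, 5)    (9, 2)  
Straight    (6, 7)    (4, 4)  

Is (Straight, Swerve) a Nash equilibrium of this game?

At (Straight, Swerve), Row earns 6; switching to Swerve would give -8, so Row has no profitable deviation.
Column earns 7; switching to Straight would give 4, so Column has no profitable deviation.
Neither player can gain by a unilateral deviation, so this profile is a Nash equilibrium.

Yes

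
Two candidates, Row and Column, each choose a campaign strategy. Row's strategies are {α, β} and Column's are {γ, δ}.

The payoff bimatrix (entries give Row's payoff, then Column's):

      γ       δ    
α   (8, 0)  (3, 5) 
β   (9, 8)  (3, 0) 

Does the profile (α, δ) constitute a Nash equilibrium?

At (α, δ), Row earns 3; switching to β would give 3, so Row has no profitable deviation.
Column earns 5; switching to γ would give 0, so Column has no profitable deviation.
Neither player can gain by a unilateral deviation, so this profile is a Nash equilibrium.

Yes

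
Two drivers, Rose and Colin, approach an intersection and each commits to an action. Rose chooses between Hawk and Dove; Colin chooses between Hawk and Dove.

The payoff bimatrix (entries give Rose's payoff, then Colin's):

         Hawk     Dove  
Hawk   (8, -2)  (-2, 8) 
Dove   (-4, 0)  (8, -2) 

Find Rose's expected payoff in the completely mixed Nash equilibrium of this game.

28/11

First find q, the probability Colin plays Hawk, from Rose's indifference between Hawk and Dove: 8q − 2(1−q) = −4q + 8(1−q), giving q = 5/11.
Since Rose is indifferent in equilibrium, Rose's expected payoff equals the payoff from either row against (5/11, 6/11). Using Hawk: 8(5/11) − 2(6/11) = 28/11.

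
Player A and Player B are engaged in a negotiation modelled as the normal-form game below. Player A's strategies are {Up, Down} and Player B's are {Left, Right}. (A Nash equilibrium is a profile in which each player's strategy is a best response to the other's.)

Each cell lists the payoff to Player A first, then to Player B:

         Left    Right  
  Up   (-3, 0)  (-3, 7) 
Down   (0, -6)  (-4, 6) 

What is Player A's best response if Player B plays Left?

Against Left, Player A earns -3 from Up and 0 from Down.
So Down is the best response.

Down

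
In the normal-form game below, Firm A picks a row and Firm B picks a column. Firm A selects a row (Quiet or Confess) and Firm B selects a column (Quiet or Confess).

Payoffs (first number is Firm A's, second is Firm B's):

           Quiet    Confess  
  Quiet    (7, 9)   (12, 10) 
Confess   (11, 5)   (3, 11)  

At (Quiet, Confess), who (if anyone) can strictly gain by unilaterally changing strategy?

Neither

Firm A at (Quiet, Confess) earns 12; deviating to Confess yields 3 — not better.
Firm B earns 10; deviating to Quiet yields 9 — not better.
Neither player can strictly improve; the profile is a Nash equilibrium.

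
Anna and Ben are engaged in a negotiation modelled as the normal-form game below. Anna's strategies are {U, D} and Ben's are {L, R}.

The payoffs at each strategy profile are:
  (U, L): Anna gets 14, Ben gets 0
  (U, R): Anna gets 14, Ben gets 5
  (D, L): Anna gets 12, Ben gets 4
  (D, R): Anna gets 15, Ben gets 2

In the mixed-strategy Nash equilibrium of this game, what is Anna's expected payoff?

14

First find y, the probability Ben plays L, from Anna's indifference between U and D: 14y + 14(1−y) = 12y + 15(1−y), giving y = 1/3.
Since Anna is indifferent in equilibrium, Anna's expected payoff equals the payoff from either row against (1/3, 2/3). Using U: 14(1/3) + 14(2/3) = 14.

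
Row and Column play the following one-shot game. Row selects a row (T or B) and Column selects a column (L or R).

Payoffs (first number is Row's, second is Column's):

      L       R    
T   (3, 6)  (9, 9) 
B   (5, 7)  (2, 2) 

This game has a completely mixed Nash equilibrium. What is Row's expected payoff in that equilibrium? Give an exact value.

13/3

First find y, the probability Column plays L, from Row's indifference between T and B: 3y + 9(1−y) = 5y + 2(1−y), giving y = 7/9.
Since Row is indifferent in equilibrium, Row's expected payoff equals the payoff from either row against (7/9, 2/9). Using T: 3(7/9) + 9(2/9) = 13/3.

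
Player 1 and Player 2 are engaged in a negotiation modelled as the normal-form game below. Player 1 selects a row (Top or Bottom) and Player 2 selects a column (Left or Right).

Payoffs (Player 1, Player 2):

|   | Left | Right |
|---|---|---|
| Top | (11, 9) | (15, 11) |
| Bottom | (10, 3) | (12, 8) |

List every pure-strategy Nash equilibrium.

(Top, Right)

(Top, Left): Player 2 prefers Right (11 > 9) — not an equilibrium.
(Top, Right): Player 1 gets 15 ≥ 12 from Bottom, and Player 2 gets 11 ≥ 9 from Left — Nash equilibrium.
(Bottom, Left): Player 1 prefers Top (11 > 10); Player 2 prefers Right (8 > 3) — not an equilibrium.
(Bottom, Right): Player 1 prefers Top (15 > 12) — not an equilibrium.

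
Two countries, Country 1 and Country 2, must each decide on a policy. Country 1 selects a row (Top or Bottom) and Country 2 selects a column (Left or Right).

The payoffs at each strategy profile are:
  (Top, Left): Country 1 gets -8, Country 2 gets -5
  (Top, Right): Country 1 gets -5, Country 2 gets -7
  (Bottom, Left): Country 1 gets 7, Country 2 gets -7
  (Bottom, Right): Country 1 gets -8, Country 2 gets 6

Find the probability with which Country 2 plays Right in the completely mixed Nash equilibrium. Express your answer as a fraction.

5/6

Let c be the probability that Country 2 plays Left. In a completely mixed equilibrium, Country 1 must be indifferent between Top and Bottom.
Country 1's expected payoff from Top is −8c − 5(1−c); from Bottom it is 7c − 8(1−c).
Setting these equal: −3c − 5 = 15c − 8, so c = 1/6.
Therefore Country 2 plays Right with probability 1 − 1/6 = 5/6.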